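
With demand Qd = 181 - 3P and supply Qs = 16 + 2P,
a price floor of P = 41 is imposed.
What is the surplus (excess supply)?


At P = 41:
Qd = 181 - 3*41 = 58
Qs = 16 + 2*41 = 98
Surplus = Qs - Qd = 98 - 58 = 40

40


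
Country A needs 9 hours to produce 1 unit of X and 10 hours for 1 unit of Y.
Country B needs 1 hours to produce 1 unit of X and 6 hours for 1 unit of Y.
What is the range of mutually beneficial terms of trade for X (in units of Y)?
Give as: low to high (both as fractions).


Opportunity cost of X for Country A = hours_X / hours_Y = 9/10 = 9/10 units of Y
Opportunity cost of X for Country B = hours_X / hours_Y = 1/6 = 1/6 units of Y
Terms of trade must be between the two opportunity costs.
Range: 1/6 to 9/10

1/6 to 9/10


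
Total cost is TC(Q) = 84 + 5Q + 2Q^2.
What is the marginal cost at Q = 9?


MC = dTC/dQ = 5 + 2*2*Q
At Q = 9:
MC = 5 + 4*9
MC = 5 + 36 = 41

41


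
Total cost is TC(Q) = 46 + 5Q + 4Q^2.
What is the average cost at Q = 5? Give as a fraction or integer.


TC(5) = 46 + 5*5 + 4*5^2
TC(5) = 46 + 25 + 100 = 171
AC = TC/Q = 171/5 = 171/5

171/5


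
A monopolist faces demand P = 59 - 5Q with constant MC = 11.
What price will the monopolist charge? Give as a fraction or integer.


MR = 59 - 10Q
Set MR = MC: 59 - 10Q = 11
Q* = 24/5
Substitute into demand:
P* = 59 - 5*24/5 = 35

35


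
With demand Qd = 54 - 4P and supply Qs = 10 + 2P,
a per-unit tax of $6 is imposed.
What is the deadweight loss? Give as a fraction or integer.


Pre-tax equilibrium quantity: Q* = 74/3
Post-tax equilibrium quantity: Q_tax = 50/3
Reduction in quantity: Q* - Q_tax = 8
DWL = (1/2) * tax * (Q* - Q_tax)
DWL = (1/2) * 6 * 8 = 24

24


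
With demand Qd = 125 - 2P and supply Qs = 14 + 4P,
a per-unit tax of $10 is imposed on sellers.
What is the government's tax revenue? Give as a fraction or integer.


With tax on sellers, new supply: Qs' = 14 + 4(P - 10)
= 4P - 26
New equilibrium quantity:
Q_new = 224/3
Tax revenue = tax * Q_new = 10 * 224/3 = 2240/3

2240/3


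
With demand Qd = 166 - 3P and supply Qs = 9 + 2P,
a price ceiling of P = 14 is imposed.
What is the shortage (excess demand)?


At P = 14:
Qd = 166 - 3*14 = 124
Qs = 9 + 2*14 = 37
Shortage = Qd - Qs = 124 - 37 = 87

87


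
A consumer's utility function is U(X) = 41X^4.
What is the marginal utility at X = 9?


MU = dU/dX = 41*4*X^(4-1)
MU = 164*X^3
At X = 9:
MU = 164 * 9^3
MU = 164 * 729 = 119556

119556


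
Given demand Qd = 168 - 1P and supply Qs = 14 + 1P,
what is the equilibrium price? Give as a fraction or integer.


At equilibrium, Qd = Qs.
168 - 1P = 14 + 1P
168 - 14 = 1P + 1P
154 = 2P
P* = 154/2 = 77

77


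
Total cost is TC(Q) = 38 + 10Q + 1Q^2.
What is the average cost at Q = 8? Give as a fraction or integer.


TC(8) = 38 + 10*8 + 1*8^2
TC(8) = 38 + 80 + 64 = 182
AC = TC/Q = 182/8 = 91/4

91/4


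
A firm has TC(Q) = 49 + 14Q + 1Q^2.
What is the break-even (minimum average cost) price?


AC(Q) = 49/Q + 14 + 1Q
To minimize: dAC/dQ = -49/Q^2 + 1 = 0
Q^2 = 49/1 = 49
Q* = 7
Min AC = 49/7 + 14 + 1*7
Min AC = 7 + 14 + 7 = 28

28


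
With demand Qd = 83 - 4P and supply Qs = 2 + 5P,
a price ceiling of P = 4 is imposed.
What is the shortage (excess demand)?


At P = 4:
Qd = 83 - 4*4 = 67
Qs = 2 + 5*4 = 22
Shortage = Qd - Qs = 67 - 22 = 45

45


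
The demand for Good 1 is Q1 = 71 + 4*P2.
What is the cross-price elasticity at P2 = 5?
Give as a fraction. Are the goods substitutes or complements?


dQ1/dP2 = 4
At P2 = 5: Q1 = 71 + 4*5 = 91
Exy = (dQ1/dP2)(P2/Q1) = 4 * 5 / 91 = 20/91
Since Exy > 0, the goods are substitutes.

20/91 (substitutes)


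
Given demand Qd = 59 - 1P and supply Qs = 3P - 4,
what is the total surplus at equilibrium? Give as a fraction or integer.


Find equilibrium: 59 - 1P = 3P - 4
59 + 4 = 4P
P* = 63/4 = 63/4
Q* = 3*63/4 - 4 = 173/4
Inverse demand: P = 59 - Q/1, so P_max = 59
Inverse supply: P = 4/3 + Q/3, so P_min = 4/3
CS = (1/2) * 173/4 * (59 - 63/4) = 29929/32
PS = (1/2) * 173/4 * (63/4 - 4/3) = 29929/96
TS = CS + PS = 29929/32 + 29929/96 = 29929/24

29929/24


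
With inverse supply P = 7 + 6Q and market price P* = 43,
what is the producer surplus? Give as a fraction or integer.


Minimum supply price (at Q=0): P_min = 7
Quantity supplied at P* = 43:
Q* = (43 - 7)/6 = 6
PS = (1/2) * Q* * (P* - P_min)
PS = (1/2) * 6 * (43 - 7)
PS = (1/2) * 6 * 36 = 108

108


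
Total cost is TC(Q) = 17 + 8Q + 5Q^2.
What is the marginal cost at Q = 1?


MC = dTC/dQ = 8 + 2*5*Q
At Q = 1:
MC = 8 + 10*1
MC = 8 + 10 = 18

18


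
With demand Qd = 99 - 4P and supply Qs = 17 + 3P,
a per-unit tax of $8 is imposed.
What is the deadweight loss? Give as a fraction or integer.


Pre-tax equilibrium quantity: Q* = 365/7
Post-tax equilibrium quantity: Q_tax = 269/7
Reduction in quantity: Q* - Q_tax = 96/7
DWL = (1/2) * tax * (Q* - Q_tax)
DWL = (1/2) * 8 * 96/7 = 384/7

384/7


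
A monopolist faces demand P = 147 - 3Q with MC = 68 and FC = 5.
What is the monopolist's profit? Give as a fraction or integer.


MR = MC: 147 - 6Q = 68
Q* = 79/6
P* = 147 - 3*79/6 = 215/2
Profit = (P* - MC)*Q* - FC
= (215/2 - 68)*79/6 - 5
= 79/2*79/6 - 5
= 6241/12 - 5 = 6181/12

6181/12


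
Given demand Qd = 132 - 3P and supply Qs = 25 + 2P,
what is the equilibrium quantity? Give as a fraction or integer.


First find equilibrium price:
132 - 3P = 25 + 2P
P* = 107/5 = 107/5
Then substitute into demand:
Q* = 132 - 3 * 107/5 = 339/5

339/5


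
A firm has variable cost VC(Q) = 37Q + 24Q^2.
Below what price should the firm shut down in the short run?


AVC(Q) = VC(Q)/Q = 37 + 24Q
AVC is increasing in Q, so minimum AVC is at Q -> 0+.
Min AVC = 37
The firm should shut down if P < 37.

37


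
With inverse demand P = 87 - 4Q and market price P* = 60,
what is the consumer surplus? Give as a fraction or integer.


Maximum willingness to pay (at Q=0): P_max = 87
Quantity demanded at P* = 60:
Q* = (87 - 60)/4 = 27/4
CS = (1/2) * Q* * (P_max - P*)
CS = (1/2) * 27/4 * (87 - 60)
CS = (1/2) * 27/4 * 27 = 729/8

729/8


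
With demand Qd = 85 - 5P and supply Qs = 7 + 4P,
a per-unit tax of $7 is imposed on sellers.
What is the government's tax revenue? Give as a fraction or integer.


With tax on sellers, new supply: Qs' = 7 + 4(P - 7)
= 4P - 21
New equilibrium quantity:
Q_new = 235/9
Tax revenue = tax * Q_new = 7 * 235/9 = 1645/9

1645/9


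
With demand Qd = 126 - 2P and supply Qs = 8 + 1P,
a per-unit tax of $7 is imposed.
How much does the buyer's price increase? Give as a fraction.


With a per-unit tax, the buyer's price increase depends on relative slopes.
Supply slope: d = 1, Demand slope: b = 2
Buyer's price increase = d * tax / (b + d)
= 1 * 7 / (2 + 1)
= 7 / 3 = 7/3

7/3


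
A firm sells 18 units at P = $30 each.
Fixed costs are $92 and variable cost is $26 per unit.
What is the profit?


Total Revenue = P * Q = 30 * 18 = $540
Total Cost = FC + VC*Q = 92 + 26*18 = $560
Profit = TR - TC = 540 - 560 = $-20

$-20


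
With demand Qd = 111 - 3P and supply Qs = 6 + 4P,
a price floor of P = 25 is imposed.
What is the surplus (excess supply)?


At P = 25:
Qd = 111 - 3*25 = 36
Qs = 6 + 4*25 = 106
Surplus = Qs - Qd = 106 - 36 = 70

70


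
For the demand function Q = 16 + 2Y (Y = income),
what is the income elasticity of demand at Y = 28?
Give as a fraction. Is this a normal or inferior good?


dQ/dY = 2
At Y = 28: Q = 16 + 2*28 = 72
Ey = (dQ/dY)(Y/Q) = 2 * 28 / 72 = 7/9
Since Ey > 0, this is a normal good.

7/9 (normal good)


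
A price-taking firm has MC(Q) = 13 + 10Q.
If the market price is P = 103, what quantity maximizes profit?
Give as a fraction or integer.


In perfect competition, profit is maximized where P = MC.
103 = 13 + 10Q
90 = 10Q
Q* = 90/10 = 9

9


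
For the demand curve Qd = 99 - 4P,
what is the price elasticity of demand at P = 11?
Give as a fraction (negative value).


dQ/dP = -4
At P = 11: Q = 99 - 4*11 = 55
E = (dQ/dP)(P/Q) = (-4)(11/55) = -4/5

-4/5


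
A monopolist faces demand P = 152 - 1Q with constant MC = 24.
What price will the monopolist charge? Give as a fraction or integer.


MR = 152 - 2Q
Set MR = MC: 152 - 2Q = 24
Q* = 64
Substitute into demand:
P* = 152 - 1*64 = 88

88


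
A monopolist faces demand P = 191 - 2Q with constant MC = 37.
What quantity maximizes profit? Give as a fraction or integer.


TR = P*Q = (191 - 2Q)Q = 191Q - 2Q^2
MR = dTR/dQ = 191 - 4Q
Set MR = MC:
191 - 4Q = 37
154 = 4Q
Q* = 154/4 = 77/2

77/2


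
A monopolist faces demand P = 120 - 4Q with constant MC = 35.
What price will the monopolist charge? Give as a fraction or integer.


MR = 120 - 8Q
Set MR = MC: 120 - 8Q = 35
Q* = 85/8
Substitute into demand:
P* = 120 - 4*85/8 = 155/2

155/2


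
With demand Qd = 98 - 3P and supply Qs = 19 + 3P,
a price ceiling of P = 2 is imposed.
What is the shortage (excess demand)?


At P = 2:
Qd = 98 - 3*2 = 92
Qs = 19 + 3*2 = 25
Shortage = Qd - Qs = 92 - 25 = 67

67


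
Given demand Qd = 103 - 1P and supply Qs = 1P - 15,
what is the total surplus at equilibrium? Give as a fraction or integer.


Find equilibrium: 103 - 1P = 1P - 15
103 + 15 = 2P
P* = 118/2 = 59
Q* = 1*59 - 15 = 44
Inverse demand: P = 103 - Q/1, so P_max = 103
Inverse supply: P = 15 + Q/1, so P_min = 15
CS = (1/2) * 44 * (103 - 59) = 968
PS = (1/2) * 44 * (59 - 15) = 968
TS = CS + PS = 968 + 968 = 1936

1936


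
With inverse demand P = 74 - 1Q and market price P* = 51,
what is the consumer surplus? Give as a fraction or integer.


Maximum willingness to pay (at Q=0): P_max = 74
Quantity demanded at P* = 51:
Q* = (74 - 51)/1 = 23
CS = (1/2) * Q* * (P_max - P*)
CS = (1/2) * 23 * (74 - 51)
CS = (1/2) * 23 * 23 = 529/2

529/2


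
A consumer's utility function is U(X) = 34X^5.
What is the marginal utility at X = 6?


MU = dU/dX = 34*5*X^(5-1)
MU = 170*X^4
At X = 6:
MU = 170 * 6^4
MU = 170 * 1296 = 220320

220320


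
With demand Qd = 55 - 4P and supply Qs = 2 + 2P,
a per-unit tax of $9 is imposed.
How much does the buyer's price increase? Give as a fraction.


With a per-unit tax, the buyer's price increase depends on relative slopes.
Supply slope: d = 2, Demand slope: b = 4
Buyer's price increase = d * tax / (b + d)
= 2 * 9 / (4 + 2)
= 18 / 6 = 3

3


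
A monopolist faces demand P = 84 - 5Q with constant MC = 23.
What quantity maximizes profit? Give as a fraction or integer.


TR = P*Q = (84 - 5Q)Q = 84Q - 5Q^2
MR = dTR/dQ = 84 - 10Q
Set MR = MC:
84 - 10Q = 23
61 = 10Q
Q* = 61/10 = 61/10

61/10


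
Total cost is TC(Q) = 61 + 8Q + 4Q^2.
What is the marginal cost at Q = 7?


MC = dTC/dQ = 8 + 2*4*Q
At Q = 7:
MC = 8 + 8*7
MC = 8 + 56 = 64

64


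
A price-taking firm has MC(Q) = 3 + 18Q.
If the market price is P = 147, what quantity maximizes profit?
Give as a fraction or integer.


In perfect competition, profit is maximized where P = MC.
147 = 3 + 18Q
144 = 18Q
Q* = 144/18 = 8

8


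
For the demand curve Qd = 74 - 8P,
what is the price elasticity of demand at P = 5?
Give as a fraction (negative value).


dQ/dP = -8
At P = 5: Q = 74 - 8*5 = 34
E = (dQ/dP)(P/Q) = (-8)(5/34) = -20/17

-20/17


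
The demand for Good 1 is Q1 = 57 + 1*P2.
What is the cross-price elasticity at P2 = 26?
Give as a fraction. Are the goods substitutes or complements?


dQ1/dP2 = 1
At P2 = 26: Q1 = 57 + 1*26 = 83
Exy = (dQ1/dP2)(P2/Q1) = 1 * 26 / 83 = 26/83
Since Exy > 0, the goods are substitutes.

26/83 (substitutes)


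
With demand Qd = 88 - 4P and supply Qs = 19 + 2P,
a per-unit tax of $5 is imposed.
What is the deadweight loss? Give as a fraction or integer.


Pre-tax equilibrium quantity: Q* = 42
Post-tax equilibrium quantity: Q_tax = 106/3
Reduction in quantity: Q* - Q_tax = 20/3
DWL = (1/2) * tax * (Q* - Q_tax)
DWL = (1/2) * 5 * 20/3 = 50/3

50/3


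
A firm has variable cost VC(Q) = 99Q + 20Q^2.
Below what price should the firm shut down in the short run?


AVC(Q) = VC(Q)/Q = 99 + 20Q
AVC is increasing in Q, so minimum AVC is at Q -> 0+.
Min AVC = 99
The firm should shut down if P < 99.

99


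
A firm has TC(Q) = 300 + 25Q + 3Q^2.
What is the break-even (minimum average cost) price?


AC(Q) = 300/Q + 25 + 3Q
To minimize: dAC/dQ = -300/Q^2 + 3 = 0
Q^2 = 300/3 = 100
Q* = 10
Min AC = 300/10 + 25 + 3*10
Min AC = 30 + 25 + 30 = 85

85


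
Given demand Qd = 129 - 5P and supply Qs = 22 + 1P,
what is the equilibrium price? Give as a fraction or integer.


At equilibrium, Qd = Qs.
129 - 5P = 22 + 1P
129 - 22 = 5P + 1P
107 = 6P
P* = 107/6 = 107/6

107/6


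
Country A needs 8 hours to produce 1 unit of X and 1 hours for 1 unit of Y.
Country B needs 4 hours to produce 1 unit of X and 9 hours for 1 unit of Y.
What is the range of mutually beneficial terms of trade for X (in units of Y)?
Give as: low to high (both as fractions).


Opportunity cost of X for Country A = hours_X / hours_Y = 8/1 = 8 units of Y
Opportunity cost of X for Country B = hours_X / hours_Y = 4/9 = 4/9 units of Y
Terms of trade must be between the two opportunity costs.
Range: 4/9 to 8

4/9 to 8


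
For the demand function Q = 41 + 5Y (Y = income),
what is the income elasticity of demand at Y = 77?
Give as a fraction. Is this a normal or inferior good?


dQ/dY = 5
At Y = 77: Q = 41 + 5*77 = 426
Ey = (dQ/dY)(Y/Q) = 5 * 77 / 426 = 385/426
Since Ey > 0, this is a normal good.

385/426 (normal good)


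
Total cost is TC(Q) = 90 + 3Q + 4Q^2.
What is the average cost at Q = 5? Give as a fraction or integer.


TC(5) = 90 + 3*5 + 4*5^2
TC(5) = 90 + 15 + 100 = 205
AC = TC/Q = 205/5 = 41

41


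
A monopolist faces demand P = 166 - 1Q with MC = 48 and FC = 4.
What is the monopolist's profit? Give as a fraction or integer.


MR = MC: 166 - 2Q = 48
Q* = 59
P* = 166 - 1*59 = 107
Profit = (P* - MC)*Q* - FC
= (107 - 48)*59 - 4
= 59*59 - 4
= 3481 - 4 = 3477

3477


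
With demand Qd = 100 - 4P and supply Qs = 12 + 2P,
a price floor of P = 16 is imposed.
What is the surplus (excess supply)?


At P = 16:
Qd = 100 - 4*16 = 36
Qs = 12 + 2*16 = 44
Surplus = Qs - Qd = 44 - 36 = 8

8


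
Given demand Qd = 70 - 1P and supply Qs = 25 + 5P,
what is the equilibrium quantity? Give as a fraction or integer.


First find equilibrium price:
70 - 1P = 25 + 5P
P* = 45/6 = 15/2
Then substitute into demand:
Q* = 70 - 1 * 15/2 = 125/2

125/2


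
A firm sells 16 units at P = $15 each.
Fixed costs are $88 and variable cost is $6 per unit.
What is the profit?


Total Revenue = P * Q = 15 * 16 = $240
Total Cost = FC + VC*Q = 88 + 6*16 = $184
Profit = TR - TC = 240 - 184 = $56

$56


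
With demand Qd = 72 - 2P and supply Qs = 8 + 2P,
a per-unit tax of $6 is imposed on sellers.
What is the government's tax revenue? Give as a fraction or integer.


With tax on sellers, new supply: Qs' = 8 + 2(P - 6)
= 2P - 4
New equilibrium quantity:
Q_new = 34
Tax revenue = tax * Q_new = 6 * 34 = 204

204


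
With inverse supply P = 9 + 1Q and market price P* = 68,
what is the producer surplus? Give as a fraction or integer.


Minimum supply price (at Q=0): P_min = 9
Quantity supplied at P* = 68:
Q* = (68 - 9)/1 = 59
PS = (1/2) * Q* * (P* - P_min)
PS = (1/2) * 59 * (68 - 9)
PS = (1/2) * 59 * 59 = 3481/2

3481/2


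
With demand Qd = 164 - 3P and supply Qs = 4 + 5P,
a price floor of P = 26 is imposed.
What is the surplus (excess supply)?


At P = 26:
Qd = 164 - 3*26 = 86
Qs = 4 + 5*26 = 134
Surplus = Qs - Qd = 134 - 86 = 48

48


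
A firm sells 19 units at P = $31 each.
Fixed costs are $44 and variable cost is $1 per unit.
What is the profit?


Total Revenue = P * Q = 31 * 19 = $589
Total Cost = FC + VC*Q = 44 + 1*19 = $63
Profit = TR - TC = 589 - 63 = $526

$526


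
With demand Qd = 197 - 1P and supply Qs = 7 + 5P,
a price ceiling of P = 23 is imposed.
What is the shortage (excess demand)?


At P = 23:
Qd = 197 - 1*23 = 174
Qs = 7 + 5*23 = 122
Shortage = Qd - Qs = 174 - 122 = 52

52


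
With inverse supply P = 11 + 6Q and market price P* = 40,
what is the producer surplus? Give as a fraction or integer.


Minimum supply price (at Q=0): P_min = 11
Quantity supplied at P* = 40:
Q* = (40 - 11)/6 = 29/6
PS = (1/2) * Q* * (P* - P_min)
PS = (1/2) * 29/6 * (40 - 11)
PS = (1/2) * 29/6 * 29 = 841/12

841/12


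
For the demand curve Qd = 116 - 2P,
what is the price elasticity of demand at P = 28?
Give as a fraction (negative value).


dQ/dP = -2
At P = 28: Q = 116 - 2*28 = 60
E = (dQ/dP)(P/Q) = (-2)(28/60) = -14/15

-14/15


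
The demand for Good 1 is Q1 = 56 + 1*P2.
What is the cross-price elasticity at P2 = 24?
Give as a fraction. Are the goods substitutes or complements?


dQ1/dP2 = 1
At P2 = 24: Q1 = 56 + 1*24 = 80
Exy = (dQ1/dP2)(P2/Q1) = 1 * 24 / 80 = 3/10
Since Exy > 0, the goods are substitutes.

3/10 (substitutes)


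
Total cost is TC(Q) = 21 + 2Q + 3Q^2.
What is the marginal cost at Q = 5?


MC = dTC/dQ = 2 + 2*3*Q
At Q = 5:
MC = 2 + 6*5
MC = 2 + 30 = 32

32


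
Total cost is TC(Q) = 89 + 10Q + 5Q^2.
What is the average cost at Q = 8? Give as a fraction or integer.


TC(8) = 89 + 10*8 + 5*8^2
TC(8) = 89 + 80 + 320 = 489
AC = TC/Q = 489/8 = 489/8

489/8


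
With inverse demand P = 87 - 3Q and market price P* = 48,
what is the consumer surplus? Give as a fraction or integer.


Maximum willingness to pay (at Q=0): P_max = 87
Quantity demanded at P* = 48:
Q* = (87 - 48)/3 = 13
CS = (1/2) * Q* * (P_max - P*)
CS = (1/2) * 13 * (87 - 48)
CS = (1/2) * 13 * 39 = 507/2

507/2


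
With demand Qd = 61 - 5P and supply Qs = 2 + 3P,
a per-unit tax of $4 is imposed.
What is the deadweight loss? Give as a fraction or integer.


Pre-tax equilibrium quantity: Q* = 193/8
Post-tax equilibrium quantity: Q_tax = 133/8
Reduction in quantity: Q* - Q_tax = 15/2
DWL = (1/2) * tax * (Q* - Q_tax)
DWL = (1/2) * 4 * 15/2 = 15

15


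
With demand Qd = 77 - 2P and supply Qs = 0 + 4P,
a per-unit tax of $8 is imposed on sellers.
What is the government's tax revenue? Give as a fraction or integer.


With tax on sellers, new supply: Qs' = 0 + 4(P - 8)
= 4P - 32
New equilibrium quantity:
Q_new = 122/3
Tax revenue = tax * Q_new = 8 * 122/3 = 976/3

976/3


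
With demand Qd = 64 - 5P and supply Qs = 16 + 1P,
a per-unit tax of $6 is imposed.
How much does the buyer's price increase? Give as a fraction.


With a per-unit tax, the buyer's price increase depends on relative slopes.
Supply slope: d = 1, Demand slope: b = 5
Buyer's price increase = d * tax / (b + d)
= 1 * 6 / (5 + 1)
= 6 / 6 = 1

1


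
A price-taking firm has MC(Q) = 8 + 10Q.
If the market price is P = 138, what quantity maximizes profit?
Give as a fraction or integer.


In perfect competition, profit is maximized where P = MC.
138 = 8 + 10Q
130 = 10Q
Q* = 130/10 = 13

13


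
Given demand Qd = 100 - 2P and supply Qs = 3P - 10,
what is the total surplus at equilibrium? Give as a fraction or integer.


Find equilibrium: 100 - 2P = 3P - 10
100 + 10 = 5P
P* = 110/5 = 22
Q* = 3*22 - 10 = 56
Inverse demand: P = 50 - Q/2, so P_max = 50
Inverse supply: P = 10/3 + Q/3, so P_min = 10/3
CS = (1/2) * 56 * (50 - 22) = 784
PS = (1/2) * 56 * (22 - 10/3) = 1568/3
TS = CS + PS = 784 + 1568/3 = 3920/3

3920/3


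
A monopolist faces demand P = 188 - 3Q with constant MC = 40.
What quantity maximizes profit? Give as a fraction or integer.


TR = P*Q = (188 - 3Q)Q = 188Q - 3Q^2
MR = dTR/dQ = 188 - 6Q
Set MR = MC:
188 - 6Q = 40
148 = 6Q
Q* = 148/6 = 74/3

74/3


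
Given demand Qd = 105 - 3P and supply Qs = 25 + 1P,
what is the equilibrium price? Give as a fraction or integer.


At equilibrium, Qd = Qs.
105 - 3P = 25 + 1P
105 - 25 = 3P + 1P
80 = 4P
P* = 80/4 = 20

20


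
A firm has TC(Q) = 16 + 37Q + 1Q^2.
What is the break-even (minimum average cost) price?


AC(Q) = 16/Q + 37 + 1Q
To minimize: dAC/dQ = -16/Q^2 + 1 = 0
Q^2 = 16/1 = 16
Q* = 4
Min AC = 16/4 + 37 + 1*4
Min AC = 4 + 37 + 4 = 45

45


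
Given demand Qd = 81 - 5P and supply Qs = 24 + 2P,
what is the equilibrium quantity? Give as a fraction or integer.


First find equilibrium price:
81 - 5P = 24 + 2P
P* = 57/7 = 57/7
Then substitute into demand:
Q* = 81 - 5 * 57/7 = 282/7

282/7


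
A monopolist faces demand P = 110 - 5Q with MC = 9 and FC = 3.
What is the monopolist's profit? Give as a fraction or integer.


MR = MC: 110 - 10Q = 9
Q* = 101/10
P* = 110 - 5*101/10 = 119/2
Profit = (P* - MC)*Q* - FC
= (119/2 - 9)*101/10 - 3
= 101/2*101/10 - 3
= 10201/20 - 3 = 10141/20

10141/20


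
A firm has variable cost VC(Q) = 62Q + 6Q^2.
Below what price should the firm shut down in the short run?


AVC(Q) = VC(Q)/Q = 62 + 6Q
AVC is increasing in Q, so minimum AVC is at Q -> 0+.
Min AVC = 62
The firm should shut down if P < 62.

62


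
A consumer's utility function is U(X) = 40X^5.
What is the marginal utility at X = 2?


MU = dU/dX = 40*5*X^(5-1)
MU = 200*X^4
At X = 2:
MU = 200 * 2^4
MU = 200 * 16 = 3200

3200


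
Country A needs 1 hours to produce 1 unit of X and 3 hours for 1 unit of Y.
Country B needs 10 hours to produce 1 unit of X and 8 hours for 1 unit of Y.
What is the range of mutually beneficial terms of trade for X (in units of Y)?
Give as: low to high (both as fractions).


Opportunity cost of X for Country A = hours_X / hours_Y = 1/3 = 1/3 units of Y
Opportunity cost of X for Country B = hours_X / hours_Y = 10/8 = 5/4 units of Y
Terms of trade must be between the two opportunity costs.
Range: 1/3 to 5/4

1/3 to 5/4


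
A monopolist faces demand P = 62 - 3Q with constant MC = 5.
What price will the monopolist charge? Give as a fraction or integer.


MR = 62 - 6Q
Set MR = MC: 62 - 6Q = 5
Q* = 19/2
Substitute into demand:
P* = 62 - 3*19/2 = 67/2

67/2


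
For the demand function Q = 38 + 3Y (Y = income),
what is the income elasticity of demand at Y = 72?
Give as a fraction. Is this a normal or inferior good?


dQ/dY = 3
At Y = 72: Q = 38 + 3*72 = 254
Ey = (dQ/dY)(Y/Q) = 3 * 72 / 254 = 108/127
Since Ey > 0, this is a normal good.

108/127 (normal good)


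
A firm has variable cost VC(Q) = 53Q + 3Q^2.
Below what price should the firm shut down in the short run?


AVC(Q) = VC(Q)/Q = 53 + 3Q
AVC is increasing in Q, so minimum AVC is at Q -> 0+.
Min AVC = 53
The firm should shut down if P < 53.

53


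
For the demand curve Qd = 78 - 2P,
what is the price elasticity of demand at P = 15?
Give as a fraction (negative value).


dQ/dP = -2
At P = 15: Q = 78 - 2*15 = 48
E = (dQ/dP)(P/Q) = (-2)(15/48) = -5/8

-5/8


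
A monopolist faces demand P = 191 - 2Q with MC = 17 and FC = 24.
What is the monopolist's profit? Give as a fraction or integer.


MR = MC: 191 - 4Q = 17
Q* = 87/2
P* = 191 - 2*87/2 = 104
Profit = (P* - MC)*Q* - FC
= (104 - 17)*87/2 - 24
= 87*87/2 - 24
= 7569/2 - 24 = 7521/2

7521/2


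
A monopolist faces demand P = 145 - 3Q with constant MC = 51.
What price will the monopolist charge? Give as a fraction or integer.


MR = 145 - 6Q
Set MR = MC: 145 - 6Q = 51
Q* = 47/3
Substitute into demand:
P* = 145 - 3*47/3 = 98

98


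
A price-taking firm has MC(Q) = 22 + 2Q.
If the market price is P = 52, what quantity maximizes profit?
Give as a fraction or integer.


In perfect competition, profit is maximized where P = MC.
52 = 22 + 2Q
30 = 2Q
Q* = 30/2 = 15

15


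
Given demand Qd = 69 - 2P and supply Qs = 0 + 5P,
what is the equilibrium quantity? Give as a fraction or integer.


First find equilibrium price:
69 - 2P = 0 + 5P
P* = 69/7 = 69/7
Then substitute into demand:
Q* = 69 - 2 * 69/7 = 345/7

345/7


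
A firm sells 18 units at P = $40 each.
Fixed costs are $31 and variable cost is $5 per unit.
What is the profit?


Total Revenue = P * Q = 40 * 18 = $720
Total Cost = FC + VC*Q = 31 + 5*18 = $121
Profit = TR - TC = 720 - 121 = $599

$599


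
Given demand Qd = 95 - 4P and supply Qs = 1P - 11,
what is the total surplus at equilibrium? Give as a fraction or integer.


Find equilibrium: 95 - 4P = 1P - 11
95 + 11 = 5P
P* = 106/5 = 106/5
Q* = 1*106/5 - 11 = 51/5
Inverse demand: P = 95/4 - Q/4, so P_max = 95/4
Inverse supply: P = 11 + Q/1, so P_min = 11
CS = (1/2) * 51/5 * (95/4 - 106/5) = 2601/200
PS = (1/2) * 51/5 * (106/5 - 11) = 2601/50
TS = CS + PS = 2601/200 + 2601/50 = 2601/40

2601/40


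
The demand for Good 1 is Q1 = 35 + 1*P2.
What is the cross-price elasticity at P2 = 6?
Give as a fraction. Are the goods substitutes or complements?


dQ1/dP2 = 1
At P2 = 6: Q1 = 35 + 1*6 = 41
Exy = (dQ1/dP2)(P2/Q1) = 1 * 6 / 41 = 6/41
Since Exy > 0, the goods are substitutes.

6/41 (substitutes)


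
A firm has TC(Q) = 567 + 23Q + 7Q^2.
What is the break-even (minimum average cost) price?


AC(Q) = 567/Q + 23 + 7Q
To minimize: dAC/dQ = -567/Q^2 + 7 = 0
Q^2 = 567/7 = 81
Q* = 9
Min AC = 567/9 + 23 + 7*9
Min AC = 63 + 23 + 63 = 149

149


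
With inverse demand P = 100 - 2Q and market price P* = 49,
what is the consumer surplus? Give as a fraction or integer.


Maximum willingness to pay (at Q=0): P_max = 100
Quantity demanded at P* = 49:
Q* = (100 - 49)/2 = 51/2
CS = (1/2) * Q* * (P_max - P*)
CS = (1/2) * 51/2 * (100 - 49)
CS = (1/2) * 51/2 * 51 = 2601/4

2601/4


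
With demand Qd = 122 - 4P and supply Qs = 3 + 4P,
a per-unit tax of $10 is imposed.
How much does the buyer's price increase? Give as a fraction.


With a per-unit tax, the buyer's price increase depends on relative slopes.
Supply slope: d = 4, Demand slope: b = 4
Buyer's price increase = d * tax / (b + d)
= 4 * 10 / (4 + 4)
= 40 / 8 = 5

5


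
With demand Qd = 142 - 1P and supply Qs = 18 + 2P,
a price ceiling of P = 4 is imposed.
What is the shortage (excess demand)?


At P = 4:
Qd = 142 - 1*4 = 138
Qs = 18 + 2*4 = 26
Shortage = Qd - Qs = 138 - 26 = 112

112


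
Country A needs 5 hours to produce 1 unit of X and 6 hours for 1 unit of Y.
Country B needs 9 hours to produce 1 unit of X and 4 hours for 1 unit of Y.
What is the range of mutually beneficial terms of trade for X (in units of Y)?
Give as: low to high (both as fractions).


Opportunity cost of X for Country A = hours_X / hours_Y = 5/6 = 5/6 units of Y
Opportunity cost of X for Country B = hours_X / hours_Y = 9/4 = 9/4 units of Y
Terms of trade must be between the two opportunity costs.
Range: 5/6 to 9/4

5/6 to 9/4


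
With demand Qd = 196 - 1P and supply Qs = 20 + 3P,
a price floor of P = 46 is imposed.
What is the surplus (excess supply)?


At P = 46:
Qd = 196 - 1*46 = 150
Qs = 20 + 3*46 = 158
Surplus = Qs - Qd = 158 - 150 = 8

8


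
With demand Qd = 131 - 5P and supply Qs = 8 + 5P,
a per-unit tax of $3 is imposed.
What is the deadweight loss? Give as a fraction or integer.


Pre-tax equilibrium quantity: Q* = 139/2
Post-tax equilibrium quantity: Q_tax = 62
Reduction in quantity: Q* - Q_tax = 15/2
DWL = (1/2) * tax * (Q* - Q_tax)
DWL = (1/2) * 3 * 15/2 = 45/4

45/4


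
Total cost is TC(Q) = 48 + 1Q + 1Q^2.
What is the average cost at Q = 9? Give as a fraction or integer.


TC(9) = 48 + 1*9 + 1*9^2
TC(9) = 48 + 9 + 81 = 138
AC = TC/Q = 138/9 = 46/3

46/3


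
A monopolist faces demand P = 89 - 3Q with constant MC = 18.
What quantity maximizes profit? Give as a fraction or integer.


TR = P*Q = (89 - 3Q)Q = 89Q - 3Q^2
MR = dTR/dQ = 89 - 6Q
Set MR = MC:
89 - 6Q = 18
71 = 6Q
Q* = 71/6 = 71/6

71/6


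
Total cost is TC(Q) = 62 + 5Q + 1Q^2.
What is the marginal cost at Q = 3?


MC = dTC/dQ = 5 + 2*1*Q
At Q = 3:
MC = 5 + 2*3
MC = 5 + 6 = 11

11


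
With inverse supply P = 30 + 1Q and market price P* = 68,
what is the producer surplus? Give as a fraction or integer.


Minimum supply price (at Q=0): P_min = 30
Quantity supplied at P* = 68:
Q* = (68 - 30)/1 = 38
PS = (1/2) * Q* * (P* - P_min)
PS = (1/2) * 38 * (68 - 30)
PS = (1/2) * 38 * 38 = 722

722


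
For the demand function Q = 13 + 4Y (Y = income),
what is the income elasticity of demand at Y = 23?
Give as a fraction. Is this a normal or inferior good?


dQ/dY = 4
At Y = 23: Q = 13 + 4*23 = 105
Ey = (dQ/dY)(Y/Q) = 4 * 23 / 105 = 92/105
Since Ey > 0, this is a normal good.

92/105 (normal good)


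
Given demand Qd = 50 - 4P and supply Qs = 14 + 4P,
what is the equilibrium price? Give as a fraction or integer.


At equilibrium, Qd = Qs.
50 - 4P = 14 + 4P
50 - 14 = 4P + 4P
36 = 8P
P* = 36/8 = 9/2

9/2


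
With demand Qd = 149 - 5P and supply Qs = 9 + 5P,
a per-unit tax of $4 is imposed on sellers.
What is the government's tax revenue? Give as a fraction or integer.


With tax on sellers, new supply: Qs' = 9 + 5(P - 4)
= 5P - 11
New equilibrium quantity:
Q_new = 69
Tax revenue = tax * Q_new = 4 * 69 = 276

276


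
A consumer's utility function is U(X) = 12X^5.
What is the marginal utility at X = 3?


MU = dU/dX = 12*5*X^(5-1)
MU = 60*X^4
At X = 3:
MU = 60 * 3^4
MU = 60 * 81 = 4860

4860


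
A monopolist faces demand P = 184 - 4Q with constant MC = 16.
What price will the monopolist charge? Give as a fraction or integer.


MR = 184 - 8Q
Set MR = MC: 184 - 8Q = 16
Q* = 21
Substitute into demand:
P* = 184 - 4*21 = 100

100


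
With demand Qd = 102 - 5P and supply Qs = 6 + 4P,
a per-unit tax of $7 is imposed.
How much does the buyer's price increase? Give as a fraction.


With a per-unit tax, the buyer's price increase depends on relative slopes.
Supply slope: d = 4, Demand slope: b = 5
Buyer's price increase = d * tax / (b + d)
= 4 * 7 / (5 + 4)
= 28 / 9 = 28/9

28/9


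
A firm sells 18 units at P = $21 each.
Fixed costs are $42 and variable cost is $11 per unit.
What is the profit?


Total Revenue = P * Q = 21 * 18 = $378
Total Cost = FC + VC*Q = 42 + 11*18 = $240
Profit = TR - TC = 378 - 240 = $138

$138


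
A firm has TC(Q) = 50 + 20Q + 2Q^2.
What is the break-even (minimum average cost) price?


AC(Q) = 50/Q + 20 + 2Q
To minimize: dAC/dQ = -50/Q^2 + 2 = 0
Q^2 = 50/2 = 25
Q* = 5
Min AC = 50/5 + 20 + 2*5
Min AC = 10 + 20 + 10 = 40

40


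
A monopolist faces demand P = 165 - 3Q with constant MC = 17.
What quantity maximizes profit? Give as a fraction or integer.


TR = P*Q = (165 - 3Q)Q = 165Q - 3Q^2
MR = dTR/dQ = 165 - 6Q
Set MR = MC:
165 - 6Q = 17
148 = 6Q
Q* = 148/6 = 74/3

74/3


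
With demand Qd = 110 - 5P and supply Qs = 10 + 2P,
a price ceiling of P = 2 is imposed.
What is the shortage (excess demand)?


At P = 2:
Qd = 110 - 5*2 = 100
Qs = 10 + 2*2 = 14
Shortage = Qd - Qs = 100 - 14 = 86

86


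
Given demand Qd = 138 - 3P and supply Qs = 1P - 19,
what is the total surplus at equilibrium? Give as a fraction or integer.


Find equilibrium: 138 - 3P = 1P - 19
138 + 19 = 4P
P* = 157/4 = 157/4
Q* = 1*157/4 - 19 = 81/4
Inverse demand: P = 46 - Q/3, so P_max = 46
Inverse supply: P = 19 + Q/1, so P_min = 19
CS = (1/2) * 81/4 * (46 - 157/4) = 2187/32
PS = (1/2) * 81/4 * (157/4 - 19) = 6561/32
TS = CS + PS = 2187/32 + 6561/32 = 2187/8

2187/8


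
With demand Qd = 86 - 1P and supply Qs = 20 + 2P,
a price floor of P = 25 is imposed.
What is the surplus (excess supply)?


At P = 25:
Qd = 86 - 1*25 = 61
Qs = 20 + 2*25 = 70
Surplus = Qs - Qd = 70 - 61 = 9

9


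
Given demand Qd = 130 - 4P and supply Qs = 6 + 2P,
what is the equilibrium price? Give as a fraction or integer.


At equilibrium, Qd = Qs.
130 - 4P = 6 + 2P
130 - 6 = 4P + 2P
124 = 6P
P* = 124/6 = 62/3

62/3


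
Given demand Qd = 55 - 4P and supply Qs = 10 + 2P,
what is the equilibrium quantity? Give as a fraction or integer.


First find equilibrium price:
55 - 4P = 10 + 2P
P* = 45/6 = 15/2
Then substitute into demand:
Q* = 55 - 4 * 15/2 = 25

25


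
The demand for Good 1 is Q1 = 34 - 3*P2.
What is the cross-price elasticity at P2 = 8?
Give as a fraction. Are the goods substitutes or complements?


dQ1/dP2 = -3
At P2 = 8: Q1 = 34 - 3*8 = 10
Exy = (dQ1/dP2)(P2/Q1) = -3 * 8 / 10 = -12/5
Since Exy < 0, the goods are complements.

-12/5 (complements)


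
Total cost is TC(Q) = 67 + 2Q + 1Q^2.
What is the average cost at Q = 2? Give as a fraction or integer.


TC(2) = 67 + 2*2 + 1*2^2
TC(2) = 67 + 4 + 4 = 75
AC = TC/Q = 75/2 = 75/2

75/2


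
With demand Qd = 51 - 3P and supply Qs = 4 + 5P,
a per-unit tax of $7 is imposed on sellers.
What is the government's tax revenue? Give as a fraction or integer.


With tax on sellers, new supply: Qs' = 4 + 5(P - 7)
= 5P - 31
New equilibrium quantity:
Q_new = 81/4
Tax revenue = tax * Q_new = 7 * 81/4 = 567/4

567/4


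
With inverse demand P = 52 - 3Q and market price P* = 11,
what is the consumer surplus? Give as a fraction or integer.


Maximum willingness to pay (at Q=0): P_max = 52
Quantity demanded at P* = 11:
Q* = (52 - 11)/3 = 41/3
CS = (1/2) * Q* * (P_max - P*)
CS = (1/2) * 41/3 * (52 - 11)
CS = (1/2) * 41/3 * 41 = 1681/6

1681/6


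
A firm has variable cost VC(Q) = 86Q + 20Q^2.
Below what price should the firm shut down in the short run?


AVC(Q) = VC(Q)/Q = 86 + 20Q
AVC is increasing in Q, so minimum AVC is at Q -> 0+.
Min AVC = 86
The firm should shut down if P < 86.

86


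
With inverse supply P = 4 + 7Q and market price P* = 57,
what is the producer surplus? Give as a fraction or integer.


Minimum supply price (at Q=0): P_min = 4
Quantity supplied at P* = 57:
Q* = (57 - 4)/7 = 53/7
PS = (1/2) * Q* * (P* - P_min)
PS = (1/2) * 53/7 * (57 - 4)
PS = (1/2) * 53/7 * 53 = 2809/14

2809/14


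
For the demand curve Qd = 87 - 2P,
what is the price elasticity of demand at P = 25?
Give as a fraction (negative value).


dQ/dP = -2
At P = 25: Q = 87 - 2*25 = 37
E = (dQ/dP)(P/Q) = (-2)(25/37) = -50/37

-50/37


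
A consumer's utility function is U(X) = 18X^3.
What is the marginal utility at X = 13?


MU = dU/dX = 18*3*X^(3-1)
MU = 54*X^2
At X = 13:
MU = 54 * 13^2
MU = 54 * 169 = 9126

9126


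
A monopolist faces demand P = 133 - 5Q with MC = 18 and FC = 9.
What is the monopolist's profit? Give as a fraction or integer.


MR = MC: 133 - 10Q = 18
Q* = 23/2
P* = 133 - 5*23/2 = 151/2
Profit = (P* - MC)*Q* - FC
= (151/2 - 18)*23/2 - 9
= 115/2*23/2 - 9
= 2645/4 - 9 = 2609/4

2609/4


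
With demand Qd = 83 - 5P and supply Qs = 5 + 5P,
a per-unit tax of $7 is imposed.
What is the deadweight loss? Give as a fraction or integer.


Pre-tax equilibrium quantity: Q* = 44
Post-tax equilibrium quantity: Q_tax = 53/2
Reduction in quantity: Q* - Q_tax = 35/2
DWL = (1/2) * tax * (Q* - Q_tax)
DWL = (1/2) * 7 * 35/2 = 245/4

245/4


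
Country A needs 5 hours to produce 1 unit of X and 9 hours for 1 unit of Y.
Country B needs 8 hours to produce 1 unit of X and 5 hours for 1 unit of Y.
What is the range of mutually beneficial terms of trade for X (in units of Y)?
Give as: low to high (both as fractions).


Opportunity cost of X for Country A = hours_X / hours_Y = 5/9 = 5/9 units of Y
Opportunity cost of X for Country B = hours_X / hours_Y = 8/5 = 8/5 units of Y
Terms of trade must be between the two opportunity costs.
Range: 5/9 to 8/5

5/9 to 8/5


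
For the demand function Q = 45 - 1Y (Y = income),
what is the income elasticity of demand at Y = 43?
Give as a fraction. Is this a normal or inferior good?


dQ/dY = -1
At Y = 43: Q = 45 - 1*43 = 2
Ey = (dQ/dY)(Y/Q) = -1 * 43 / 2 = -43/2
Since Ey < 0, this is a inferior good.

-43/2 (inferior good)


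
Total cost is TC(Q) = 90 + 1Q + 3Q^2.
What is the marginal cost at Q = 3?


MC = dTC/dQ = 1 + 2*3*Q
At Q = 3:
MC = 1 + 6*3
MC = 1 + 18 = 19

19


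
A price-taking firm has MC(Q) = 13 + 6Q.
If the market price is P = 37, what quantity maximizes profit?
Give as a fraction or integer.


In perfect competition, profit is maximized where P = MC.
37 = 13 + 6Q
24 = 6Q
Q* = 24/6 = 4

4


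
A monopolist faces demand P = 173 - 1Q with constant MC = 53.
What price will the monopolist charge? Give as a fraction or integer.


MR = 173 - 2Q
Set MR = MC: 173 - 2Q = 53
Q* = 60
Substitute into demand:
P* = 173 - 1*60 = 113

113


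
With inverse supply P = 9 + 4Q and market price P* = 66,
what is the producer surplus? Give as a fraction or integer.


Minimum supply price (at Q=0): P_min = 9
Quantity supplied at P* = 66:
Q* = (66 - 9)/4 = 57/4
PS = (1/2) * Q* * (P* - P_min)
PS = (1/2) * 57/4 * (66 - 9)
PS = (1/2) * 57/4 * 57 = 3249/8

3249/8


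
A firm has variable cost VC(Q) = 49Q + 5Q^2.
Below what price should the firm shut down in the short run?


AVC(Q) = VC(Q)/Q = 49 + 5Q
AVC is increasing in Q, so minimum AVC is at Q -> 0+.
Min AVC = 49
The firm should shut down if P < 49.

49


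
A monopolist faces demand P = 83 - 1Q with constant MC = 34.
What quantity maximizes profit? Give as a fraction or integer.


TR = P*Q = (83 - 1Q)Q = 83Q - 1Q^2
MR = dTR/dQ = 83 - 2Q
Set MR = MC:
83 - 2Q = 34
49 = 2Q
Q* = 49/2 = 49/2

49/2


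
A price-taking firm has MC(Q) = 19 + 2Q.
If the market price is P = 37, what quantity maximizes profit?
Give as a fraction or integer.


In perfect competition, profit is maximized where P = MC.
37 = 19 + 2Q
18 = 2Q
Q* = 18/2 = 9

9


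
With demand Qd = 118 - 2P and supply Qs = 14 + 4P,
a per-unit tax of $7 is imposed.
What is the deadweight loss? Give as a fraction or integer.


Pre-tax equilibrium quantity: Q* = 250/3
Post-tax equilibrium quantity: Q_tax = 74
Reduction in quantity: Q* - Q_tax = 28/3
DWL = (1/2) * tax * (Q* - Q_tax)
DWL = (1/2) * 7 * 28/3 = 98/3

98/3


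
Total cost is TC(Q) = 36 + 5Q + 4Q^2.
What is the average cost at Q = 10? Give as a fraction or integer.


TC(10) = 36 + 5*10 + 4*10^2
TC(10) = 36 + 50 + 400 = 486
AC = TC/Q = 486/10 = 243/5

243/5


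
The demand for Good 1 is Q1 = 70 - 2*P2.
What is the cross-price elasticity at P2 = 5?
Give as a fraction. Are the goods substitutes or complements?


dQ1/dP2 = -2
At P2 = 5: Q1 = 70 - 2*5 = 60
Exy = (dQ1/dP2)(P2/Q1) = -2 * 5 / 60 = -1/6
Since Exy < 0, the goods are complements.

-1/6 (complements)


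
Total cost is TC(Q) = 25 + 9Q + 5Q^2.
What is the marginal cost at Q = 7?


MC = dTC/dQ = 9 + 2*5*Q
At Q = 7:
MC = 9 + 10*7
MC = 9 + 70 = 79

79


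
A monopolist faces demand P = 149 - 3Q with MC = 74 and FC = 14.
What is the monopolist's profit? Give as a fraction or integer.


MR = MC: 149 - 6Q = 74
Q* = 25/2
P* = 149 - 3*25/2 = 223/2
Profit = (P* - MC)*Q* - FC
= (223/2 - 74)*25/2 - 14
= 75/2*25/2 - 14
= 1875/4 - 14 = 1819/4

1819/4


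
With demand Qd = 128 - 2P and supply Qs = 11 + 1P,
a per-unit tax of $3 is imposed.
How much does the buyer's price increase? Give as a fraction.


With a per-unit tax, the buyer's price increase depends on relative slopes.
Supply slope: d = 1, Demand slope: b = 2
Buyer's price increase = d * tax / (b + d)
= 1 * 3 / (2 + 1)
= 3 / 3 = 1

1


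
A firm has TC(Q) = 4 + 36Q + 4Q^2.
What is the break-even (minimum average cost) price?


AC(Q) = 4/Q + 36 + 4Q
To minimize: dAC/dQ = -4/Q^2 + 4 = 0
Q^2 = 4/4 = 1
Q* = 1
Min AC = 4/1 + 36 + 4*1
Min AC = 4 + 36 + 4 = 44

44


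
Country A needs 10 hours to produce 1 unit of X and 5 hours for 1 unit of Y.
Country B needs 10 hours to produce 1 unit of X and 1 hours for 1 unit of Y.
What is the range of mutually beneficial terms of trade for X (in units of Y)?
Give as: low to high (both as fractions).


Opportunity cost of X for Country A = hours_X / hours_Y = 10/5 = 2 units of Y
Opportunity cost of X for Country B = hours_X / hours_Y = 10/1 = 10 units of Y
Terms of trade must be between the two opportunity costs.
Range: 2 to 10

2 to 10


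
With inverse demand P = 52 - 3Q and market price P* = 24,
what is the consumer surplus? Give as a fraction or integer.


Maximum willingness to pay (at Q=0): P_max = 52
Quantity demanded at P* = 24:
Q* = (52 - 24)/3 = 28/3
CS = (1/2) * Q* * (P_max - P*)
CS = (1/2) * 28/3 * (52 - 24)
CS = (1/2) * 28/3 * 28 = 392/3

392/3


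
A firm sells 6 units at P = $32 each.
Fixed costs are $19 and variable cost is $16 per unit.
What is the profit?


Total Revenue = P * Q = 32 * 6 = $192
Total Cost = FC + VC*Q = 19 + 16*6 = $115
Profit = TR - TC = 192 - 115 = $77

$77


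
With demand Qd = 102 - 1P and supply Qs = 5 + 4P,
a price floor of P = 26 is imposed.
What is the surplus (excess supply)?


At P = 26:
Qd = 102 - 1*26 = 76
Qs = 5 + 4*26 = 109
Surplus = Qs - Qd = 109 - 76 = 33

33
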